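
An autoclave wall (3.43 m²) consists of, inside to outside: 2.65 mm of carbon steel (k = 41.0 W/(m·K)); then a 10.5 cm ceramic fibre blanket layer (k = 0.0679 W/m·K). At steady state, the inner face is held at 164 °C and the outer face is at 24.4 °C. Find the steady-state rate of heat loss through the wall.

Series thermal resistances, inner to outer:
  R_carbon steel = L/(kA) = 0.00265/(41.0·3.43) = 1.884×10^-5 K/W
  R_ceramic fibre blanket = L/(kA) = 0.105/(0.0679·3.43) = 0.4508 K/W
ΣR = 1.884×10^-5 + 0.4508 = 0.4508 K/W
Q = ΔT/ΣR = (164 °C − 24.4 °C)/0.4508 = 310 W

Q = 310 W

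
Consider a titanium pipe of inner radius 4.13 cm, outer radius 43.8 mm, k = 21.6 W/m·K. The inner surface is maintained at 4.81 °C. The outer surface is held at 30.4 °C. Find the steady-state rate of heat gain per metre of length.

Q' = 2πk·ΔT/ln(r₂/r₁) = 2π × 21.6 × 25.59 / ln(0.0438/0.0413) = 59100 W/m

Q' = 59100 W/m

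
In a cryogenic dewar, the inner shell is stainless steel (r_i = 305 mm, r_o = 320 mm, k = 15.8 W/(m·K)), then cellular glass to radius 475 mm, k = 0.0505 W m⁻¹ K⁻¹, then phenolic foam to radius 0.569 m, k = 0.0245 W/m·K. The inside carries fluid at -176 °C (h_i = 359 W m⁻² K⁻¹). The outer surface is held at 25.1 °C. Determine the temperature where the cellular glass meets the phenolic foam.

T = -57.8 °C

Series thermal resistances, inner to outer:
  R_conv,in = 1/(4πr²h) = 1/(4π·0.305²·359) = 0.002383 K/W
  R_stainless steel = (1/0.305 − 1/0.320)/(4πk) = 0.1537/(4π·15.8) = 7.741×10^-4 K/W
  R_cellular glass = (1/0.320 − 1/0.475)/(4πk) = 1.020/(4π·0.0505) = 1.607 K/W
  R_phenolic foam = (1/0.475 − 1/0.569)/(4πk) = 0.3478/(4π·0.0245) = 1.130 K/W
ΣR = 0.002383 + 7.741×10^-4 + 1.607 + 1.130 = 2.740 K/W
Q = ΔT/ΣR = (-176 °C − 25.1 °C)/2.740 = -73.39 W
From the inner boundary to the cellular glass/phenolic foam interface, ΣR_partial = 1.610 K/W.
T_interface = T_in − Q·ΣR_partial = -176 °C − (-73.39)(1.610) = -57.8 °C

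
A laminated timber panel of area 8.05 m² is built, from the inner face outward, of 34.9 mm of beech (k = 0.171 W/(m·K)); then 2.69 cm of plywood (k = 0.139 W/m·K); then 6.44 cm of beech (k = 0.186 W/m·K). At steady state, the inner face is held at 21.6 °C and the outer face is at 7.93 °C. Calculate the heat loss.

Treat each layer as a resistance in series:
  R_beech = L/(kA) = 0.0349/(0.171·8.05) = 0.02535 K/W
  R_plywood = L/(kA) = 0.0269/(0.139·8.05) = 0.02404 K/W
  R_beech = L/(kA) = 0.0644/(0.186·8.05) = 0.04301 K/W
ΣR = 0.02535 + 0.02404 + 0.04301 = 0.09240 K/W
Q = ΔT/ΣR = (21.6 °C − 7.93 °C)/0.09240 = 148 W

Q = 148 W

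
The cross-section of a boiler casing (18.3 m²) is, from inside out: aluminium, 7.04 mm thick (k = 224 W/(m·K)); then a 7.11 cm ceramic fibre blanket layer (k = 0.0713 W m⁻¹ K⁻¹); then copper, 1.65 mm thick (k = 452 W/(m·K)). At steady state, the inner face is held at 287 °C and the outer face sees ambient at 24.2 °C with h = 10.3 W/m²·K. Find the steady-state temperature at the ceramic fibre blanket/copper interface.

Resistance network (inner→outer):
  R_aluminium = L/(kA) = 0.00704/(224·18.3) = 1.717×10^-6 K/W
  R_ceramic fibre blanket = L/(kA) = 0.0711/(0.0713·18.3) = 0.05449 K/W
  R_copper = L/(kA) = 0.00165/(452·18.3) = 1.995×10^-7 K/W
  R_conv,out = 1/(hA) = 1/(10.3·18.3) = 0.005305 K/W
ΣR = 1.717×10^-6 + 0.05449 + 1.995×10^-7 + 0.005305 = 0.05980 K/W
Q = ΔT/ΣR = (287 °C − 24.2 °C)/0.05980 = 4395 W
From the inner boundary to the ceramic fibre blanket/copper interface, ΣR_partial = 0.05449 K/W.
T_interface = T_in − Q·ΣR_partial = 287 °C − (4395)(0.05449) = 47.5 °C

T = 47.5 °C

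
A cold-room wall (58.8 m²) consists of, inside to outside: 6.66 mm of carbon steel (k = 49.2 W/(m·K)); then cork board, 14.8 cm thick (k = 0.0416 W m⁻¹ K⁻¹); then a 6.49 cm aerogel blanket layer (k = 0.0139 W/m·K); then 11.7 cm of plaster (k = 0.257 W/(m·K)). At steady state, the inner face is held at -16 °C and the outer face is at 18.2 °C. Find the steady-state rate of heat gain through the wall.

Series thermal resistances, inner to outer:
  R_carbon steel = L/(kA) = 0.00666/(49.2·58.8) = 2.302×10^-6 K/W
  R_cork board = L/(kA) = 0.148/(0.0416·58.8) = 0.06050 K/W
  R_aerogel blanket = L/(kA) = 0.0649/(0.0139·58.8) = 0.07941 K/W
  R_plaster = L/(kA) = 0.117/(0.257·58.8) = 0.007742 K/W
ΣR = 2.302×10^-6 + 0.06050 + 0.07941 + 0.007742 = 0.1477 K/W
Q = ΔT/ΣR = (-16 °C − 18.2 °C)/0.1477 = -232 W
(Negative Q ⇒ heat flows inward; heat gain = 232 W.)

Q = 232 W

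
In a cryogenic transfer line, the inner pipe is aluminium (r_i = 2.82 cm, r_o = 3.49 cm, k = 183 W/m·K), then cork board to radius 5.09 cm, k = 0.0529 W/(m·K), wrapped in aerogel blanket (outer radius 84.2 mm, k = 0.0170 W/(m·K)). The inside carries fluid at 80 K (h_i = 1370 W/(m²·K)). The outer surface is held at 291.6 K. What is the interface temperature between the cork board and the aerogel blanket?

Series thermal resistances, inner to outer:
  R'_conv,in = 1/(2πr h) = 1/(2π·0.0282·1370) = 0.004120 m·K/W
  R'_aluminium = ln(0.0349/0.0282)/(2πk) = 0.2132/(2π·183) = 1.854×10^-4 m·K/W
  R'_cork board = ln(0.0509/0.0349)/(2πk) = 0.3774/(2π·0.0529) = 1.135 m·K/W
  R'_aerogel blanket = ln(0.0842/0.0509)/(2πk) = 0.5033/(2π·0.0170) = 4.712 m·K/W
ΣR = 0.004120 + 1.854×10^-4 + 1.135 + 4.712 = 5.851 m·K/W
Q' = ΔT/ΣR = (80 K − 291.6 K)/5.851 = -36.16 W/m
From the inner boundary to the cork board/aerogel blanket interface, ΣR_partial = 1.139 m·K/W.
T_interface = T_in − Q'·ΣR_partial = 80 K − (-36.16)(1.139) = 121 K

T = 121 K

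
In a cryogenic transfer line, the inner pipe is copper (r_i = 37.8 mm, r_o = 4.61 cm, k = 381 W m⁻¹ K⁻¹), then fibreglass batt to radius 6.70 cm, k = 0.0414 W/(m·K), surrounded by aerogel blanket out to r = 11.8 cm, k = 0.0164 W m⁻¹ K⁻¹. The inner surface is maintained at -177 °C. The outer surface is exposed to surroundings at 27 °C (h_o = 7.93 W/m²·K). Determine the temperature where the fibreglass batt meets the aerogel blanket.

T = -136 °C

Series thermal resistances, inner to outer:
  R'_copper = ln(0.0461/0.0378)/(2πk) = 0.1985/(2π·381) = 8.292×10^-5 m·K/W
  R'_fibreglass batt = ln(0.0670/0.0461)/(2πk) = 0.3739/(2π·0.0414) = 1.437 m·K/W
  R'_aerogel blanket = ln(0.118/0.0670)/(2πk) = 0.5660/(2π·0.0164) = 5.493 m·K/W
  R'_conv,out = 1/(2πr h) = 1/(2π·0.118·7.93) = 0.1701 m·K/W
ΣR = 8.292×10^-5 + 1.437 + 5.493 + 0.1701 = 7.100 m·K/W
Q' = ΔT/ΣR = (-177 °C − 27 °C)/7.100 = -28.73 W/m
From the inner boundary to the fibreglass batt/aerogel blanket interface, ΣR_partial = 1.437 m·K/W.
T_interface = T_in − Q'·ΣR_partial = -177 °C − (-28.73)(1.437) = -136 °C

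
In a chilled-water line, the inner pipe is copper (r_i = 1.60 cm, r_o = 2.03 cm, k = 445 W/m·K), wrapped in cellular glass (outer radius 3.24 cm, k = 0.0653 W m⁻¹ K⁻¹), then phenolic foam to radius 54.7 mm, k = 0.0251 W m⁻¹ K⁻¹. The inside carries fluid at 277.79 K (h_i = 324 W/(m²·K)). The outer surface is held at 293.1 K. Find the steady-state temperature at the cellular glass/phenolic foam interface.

T = 281.78 K

Series thermal resistances, inner to outer:
  R'_conv,in = 1/(2πr h) = 1/(2π·0.0160·324) = 0.03070 m·K/W
  R'_copper = ln(0.0203/0.0160)/(2πk) = 0.2380/(2π·445) = 8.513×10^-5 m·K/W
  R'_cellular glass = ln(0.0324/0.0203)/(2πk) = 0.4675/(2π·0.0653) = 1.140 m·K/W
  R'_phenolic foam = ln(0.0547/0.0324)/(2πk) = 0.5237/(2π·0.0251) = 3.321 m·K/W
ΣR = 0.03070 + 8.513×10^-5 + 1.140 + 3.321 = 4.492 m·K/W
Q' = ΔT/ΣR = (277.79 K − 293.1 K)/4.492 = -3.408 W/m
From the inner boundary to the cellular glass/phenolic foam interface, ΣR_partial = 1.171 m·K/W.
T_interface = T_in − Q'·ΣR_partial = 277.79 K − (-3.408)(1.171) = 281.78 K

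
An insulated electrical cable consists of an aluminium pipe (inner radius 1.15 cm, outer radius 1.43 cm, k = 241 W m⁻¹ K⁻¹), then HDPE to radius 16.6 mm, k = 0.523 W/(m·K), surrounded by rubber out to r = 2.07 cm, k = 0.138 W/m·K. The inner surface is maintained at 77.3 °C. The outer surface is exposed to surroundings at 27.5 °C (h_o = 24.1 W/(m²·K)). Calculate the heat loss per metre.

Q' = 80.4 W/m

Series thermal resistances, inner to outer:
  R'_aluminium = ln(0.0143/0.0115)/(2πk) = 0.2179/(2π·241) = 1.439×10^-4 m·K/W
  R'_HDPE = ln(0.0166/0.0143)/(2πk) = 0.1491/(2π·0.523) = 0.04539 m·K/W
  R'_rubber = ln(0.0207/0.0166)/(2πk) = 0.2207/(2π·0.138) = 0.2546 m·K/W
  R'_conv,out = 1/(2πr h) = 1/(2π·0.0207·24.1) = 0.3190 m·K/W
ΣR = 1.439×10^-4 + 0.04539 + 0.2546 + 0.3190 = 0.6191 m·K/W
Q' = ΔT/ΣR = (77.3 °C − 27.5 °C)/0.6191 = 80.4 W/m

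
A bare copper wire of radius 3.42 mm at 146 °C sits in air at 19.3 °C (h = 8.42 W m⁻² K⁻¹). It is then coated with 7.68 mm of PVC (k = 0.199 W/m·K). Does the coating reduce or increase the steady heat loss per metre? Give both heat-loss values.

increases: 22.9 → 47.9 W/m

Critical radius for a cylinder: r_cr = k/h = 0.0236 m = 2.36 cm.
Outer radius after coating: r₂ = 0.00342 + 0.00768 = 0.01110 m.
Since r₁ < r_cr and r₂ ≤ r_cr, the coating moves toward the maximum at r_cr — heat loss rises.
Bare: R = 1/(2πr₁h) = 5.527 m·K/W; Q = 126.7/5.527 = 22.9 W/m.
Coated: R = R_cond + R_conv = 2.644 m·K/W; Q = 126.7/2.644 = 47.9 W/m.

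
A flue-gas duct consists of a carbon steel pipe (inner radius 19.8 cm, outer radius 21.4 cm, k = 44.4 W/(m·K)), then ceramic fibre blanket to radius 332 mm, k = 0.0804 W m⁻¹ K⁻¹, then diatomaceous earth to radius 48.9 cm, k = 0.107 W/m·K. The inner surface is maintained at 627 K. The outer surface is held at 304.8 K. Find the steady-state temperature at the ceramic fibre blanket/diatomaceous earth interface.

T = 433 K

Treat each layer as a resistance in series:
  R'_carbon steel = ln(0.214/0.198)/(2πk) = 0.07771/(2π·44.4) = 2.786×10^-4 m·K/W
  R'_ceramic fibre blanket = ln(0.332/0.214)/(2πk) = 0.4392/(2π·0.0804) = 0.8693 m·K/W
  R'_diatomaceous earth = ln(0.489/0.332)/(2πk) = 0.3872/(2π·0.107) = 0.5760 m·K/W
ΣR = 2.786×10^-4 + 0.8693 + 0.5760 = 1.446 m·K/W
Q' = ΔT/ΣR = (627 K − 304.8 K)/1.446 = 222.8 W/m
From the inner boundary to the ceramic fibre blanket/diatomaceous earth interface, ΣR_partial = 0.8696 m·K/W.
T_interface = T_in − Q'·ΣR_partial = 627 K − (222.8)(0.8696) = 433 K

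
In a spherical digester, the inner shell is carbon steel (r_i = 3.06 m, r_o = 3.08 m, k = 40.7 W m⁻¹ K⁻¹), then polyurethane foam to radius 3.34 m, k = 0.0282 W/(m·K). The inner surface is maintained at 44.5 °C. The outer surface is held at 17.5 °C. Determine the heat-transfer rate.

Q = 379 W

Treat each layer as a resistance in series:
  R_carbon steel = (1/3.06 − 1/3.08)/(4πk) = 0.002122/(4π·40.7) = 4.149×10^-6 K/W
  R_polyurethane foam = (1/3.08 − 1/3.34)/(4πk) = 0.02527/(4π·0.0282) = 0.07132 K/W
ΣR = 4.149×10^-6 + 0.07132 = 0.07132 K/W
Q = ΔT/ΣR = (44.5 °C − 17.5 °C)/0.07132 = 379 W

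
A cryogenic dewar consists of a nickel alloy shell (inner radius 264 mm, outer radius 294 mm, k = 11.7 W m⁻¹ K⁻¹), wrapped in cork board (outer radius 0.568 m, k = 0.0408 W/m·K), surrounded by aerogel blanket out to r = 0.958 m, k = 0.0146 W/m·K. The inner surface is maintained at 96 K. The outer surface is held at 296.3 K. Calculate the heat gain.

Series thermal resistances, inner to outer:
  R_nickel alloy = (1/0.264 − 1/0.294)/(4πk) = 0.3865/(4π·11.7) = 0.002629 K/W
  R_cork board = (1/0.294 − 1/0.568)/(4πk) = 1.641/(4π·0.0408) = 3.200 K/W
  R_aerogel blanket = (1/0.568 − 1/0.958)/(4πk) = 0.7167/(4π·0.0146) = 3.907 K/W
ΣR = 0.002629 + 3.200 + 3.907 = 7.110 K/W
Q = ΔT/ΣR = (96 K − 296.3 K)/7.110 = -28.2 W
(Negative Q ⇒ heat flows inward; heat gain = 28.2 W.)

Q = 28.2 W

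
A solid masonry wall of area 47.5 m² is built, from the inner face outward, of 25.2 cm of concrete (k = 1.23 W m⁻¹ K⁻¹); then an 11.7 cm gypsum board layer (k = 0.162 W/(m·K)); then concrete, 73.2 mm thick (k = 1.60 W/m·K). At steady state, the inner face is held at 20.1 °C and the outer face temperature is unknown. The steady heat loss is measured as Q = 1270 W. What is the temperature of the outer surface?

Sum the resistances:
  R_concrete = L/(kA) = 0.252/(1.23·47.5) = 0.004313 K/W
  R_gypsum board = L/(kA) = 0.117/(0.162·47.5) = 0.01520 K/W
  R_concrete = L/(kA) = 0.0732/(1.60·47.5) = 9.632×10^-4 K/W
ΣR = 0.02048 K/W
ΔT = Q·ΣR = 1270 × 0.02048 = 26.01 K
Heat flows outward, so T_out = T_in − ΔT = 20.1 − 26.01 = -5.91 °C

T_out = -5.91 °C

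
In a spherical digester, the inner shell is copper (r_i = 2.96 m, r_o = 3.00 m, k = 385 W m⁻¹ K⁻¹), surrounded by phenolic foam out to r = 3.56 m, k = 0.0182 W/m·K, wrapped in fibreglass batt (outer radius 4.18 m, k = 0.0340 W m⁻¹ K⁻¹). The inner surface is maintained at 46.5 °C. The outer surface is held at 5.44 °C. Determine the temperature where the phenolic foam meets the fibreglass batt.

Treat each layer as a resistance in series:
  R_copper = (1/2.96 − 1/3.00)/(4πk) = 0.004505/(4π·385) = 9.311×10^-7 K/W
  R_phenolic foam = (1/3.00 − 1/3.56)/(4πk) = 0.05243/(4π·0.0182) = 0.2293 K/W
  R_fibreglass batt = (1/3.56 − 1/4.18)/(4πk) = 0.04166/(4π·0.0340) = 0.09752 K/W
ΣR = 9.311×10^-7 + 0.2293 + 0.09752 = 0.3268 K/W
Q = ΔT/ΣR = (46.5 °C − 5.44 °C)/0.3268 = 125.6 W
From the inner boundary to the phenolic foam/fibreglass batt interface, ΣR_partial = 0.2293 K/W.
T_interface = T_in − Q·ΣR_partial = 46.5 °C − (125.6)(0.2293) = 17.7 °C

T = 17.7 °C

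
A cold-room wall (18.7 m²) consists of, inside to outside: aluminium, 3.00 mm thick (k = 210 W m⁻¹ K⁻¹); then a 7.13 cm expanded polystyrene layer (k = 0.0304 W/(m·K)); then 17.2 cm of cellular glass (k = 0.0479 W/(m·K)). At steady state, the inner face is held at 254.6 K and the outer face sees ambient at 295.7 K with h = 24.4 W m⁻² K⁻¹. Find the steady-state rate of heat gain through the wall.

Treat each layer as a resistance in series:
  R_aluminium = L/(kA) = 0.00300/(210·18.7) = 7.639×10^-7 K/W
  R_expanded polystyrene = L/(kA) = 0.0713/(0.0304·18.7) = 0.1254 K/W
  R_cellular glass = L/(kA) = 0.172/(0.0479·18.7) = 0.1920 K/W
  R_conv,out = 1/(hA) = 1/(24.4·18.7) = 0.002192 K/W
ΣR = 7.639×10^-7 + 0.1254 + 0.1920 + 0.002192 = 0.3196 K/W
Q = ΔT/ΣR = (254.6 K − 295.7 K)/0.3196 = -129 W
(Negative Q ⇒ heat flows inward; heat gain = 129 W.)

Q = 129 W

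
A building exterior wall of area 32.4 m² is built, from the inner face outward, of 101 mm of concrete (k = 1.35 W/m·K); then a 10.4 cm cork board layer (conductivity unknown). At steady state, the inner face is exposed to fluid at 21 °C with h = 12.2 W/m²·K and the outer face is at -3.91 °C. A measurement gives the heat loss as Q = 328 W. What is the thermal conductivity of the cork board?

ΣR = ΔT/Q = |21 − -3.91|/328 = 0.07595 K/W
Known resistances:
  R_conv,in = 1/(hA) = 1/(12.2·32.4) = 0.002530 K/W
  R_concrete = L/(kA) = 0.101/(1.35·32.4) = 0.002309 K/W
R_cork board = ΣR − ΣR_known = 0.07595 − 0.004839 = 0.07111 K/W
L/(kA) = 0.07111 ⇒ k = 0.104/(0.07111·32.4) = 0.0451 W/m·K

k = 0.0451 W/m·K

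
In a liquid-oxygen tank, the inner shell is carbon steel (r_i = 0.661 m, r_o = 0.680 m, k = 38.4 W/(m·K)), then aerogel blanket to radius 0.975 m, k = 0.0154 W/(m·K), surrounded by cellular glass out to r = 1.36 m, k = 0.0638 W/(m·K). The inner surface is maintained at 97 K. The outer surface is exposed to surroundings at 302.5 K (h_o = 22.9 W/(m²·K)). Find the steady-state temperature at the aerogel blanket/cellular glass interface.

Treat each layer as a resistance in series:
  R_carbon steel = (1/0.661 − 1/0.680)/(4πk) = 0.04227/(4π·38.4) = 8.760×10^-5 K/W
  R_aerogel blanket = (1/0.680 − 1/0.975)/(4πk) = 0.4449/(4π·0.0154) = 2.299 K/W
  R_cellular glass = (1/0.975 − 1/1.36)/(4πk) = 0.2903/(4π·0.0638) = 0.3621 K/W
  R_conv,out = 1/(4πr²h) = 1/(4π·1.36²·22.9) = 0.001879 K/W
ΣR = 8.760×10^-5 + 2.299 + 0.3621 + 0.001879 = 2.663 K/W
Q = ΔT/ΣR = (97 K − 302.5 K)/2.663 = -77.17 W
From the inner boundary to the aerogel blanket/cellular glass interface, ΣR_partial = 2.299 K/W.
T_interface = T_in − Q·ΣR_partial = 97 K − (-77.17)(2.299) = 274.4 K

T = 274.4 K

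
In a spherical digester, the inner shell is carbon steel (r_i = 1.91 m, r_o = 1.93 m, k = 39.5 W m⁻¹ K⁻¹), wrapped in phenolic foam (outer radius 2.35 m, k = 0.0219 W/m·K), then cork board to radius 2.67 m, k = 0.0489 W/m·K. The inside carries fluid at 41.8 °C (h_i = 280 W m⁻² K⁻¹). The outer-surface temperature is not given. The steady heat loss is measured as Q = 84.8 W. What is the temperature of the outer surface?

Series resistances:
  R_conv,in = 1/(4πr²h) = 1/(4π·1.91²·280) = 7.791×10^-5 K/W
  R_carbon steel = (1/1.91 − 1/1.93)/(4πk) = 0.005425/(4π·39.5) = 1.093×10^-5 K/W
  R_phenolic foam = (1/1.93 − 1/2.35)/(4πk) = 0.09260/(4π·0.0219) = 0.3365 K/W
  R_cork board = (1/2.35 − 1/2.67)/(4πk) = 0.05100/(4π·0.0489) = 0.08300 K/W
ΣR = 0.4196 K/W
ΔT = Q·ΣR = 84.8 × 0.4196 = 35.58 K
Heat flows outward, so T_out = T_in − ΔT = 41.8 − 35.58 = 6.22 °C

T_out = 6.22 °C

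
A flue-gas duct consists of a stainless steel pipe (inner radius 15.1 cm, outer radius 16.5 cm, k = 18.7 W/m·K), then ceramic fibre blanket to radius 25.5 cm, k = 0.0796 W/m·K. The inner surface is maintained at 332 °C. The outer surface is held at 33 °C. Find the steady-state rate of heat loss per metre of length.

Series thermal resistances, inner to outer:
  R'_stainless steel = ln(0.165/0.151)/(2πk) = 0.08867/(2π·18.7) = 7.546×10^-4 m·K/W
  R'_ceramic fibre blanket = ln(0.255/0.165)/(2πk) = 0.4353/(2π·0.0796) = 0.8704 m·K/W
ΣR = 7.546×10^-4 + 0.8704 = 0.8712 m·K/W
Q' = ΔT/ΣR = (332 °C − 33 °C)/0.8712 = 343 W/m

Q' = 343 W/m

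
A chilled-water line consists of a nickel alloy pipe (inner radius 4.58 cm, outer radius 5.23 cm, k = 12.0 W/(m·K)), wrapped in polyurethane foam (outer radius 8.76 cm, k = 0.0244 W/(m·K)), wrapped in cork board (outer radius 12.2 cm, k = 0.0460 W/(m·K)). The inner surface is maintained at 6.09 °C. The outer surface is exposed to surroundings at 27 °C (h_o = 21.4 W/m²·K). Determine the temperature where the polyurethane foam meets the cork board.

Treat each layer as a resistance in series:
  R'_nickel alloy = ln(0.0523/0.0458)/(2πk) = 0.1327/(2π·12.0) = 0.001760 m·K/W
  R'_polyurethane foam = ln(0.0876/0.0523)/(2πk) = 0.5158/(2π·0.0244) = 3.364 m·K/W
  R'_cork board = ln(0.122/0.0876)/(2πk) = 0.3312/(2π·0.0460) = 1.146 m·K/W
  R'_conv,out = 1/(2πr h) = 1/(2π·0.122·21.4) = 0.06096 m·K/W
ΣR = 0.001760 + 3.364 + 1.146 + 0.06096 = 4.573 m·K/W
Q' = ΔT/ΣR = (6.09 °C − 27 °C)/4.573 = -4.572 W/m
From the inner boundary to the polyurethane foam/cork board interface, ΣR_partial = 3.366 m·K/W.
T_interface = T_in − Q'·ΣR_partial = 6.09 °C − (-4.572)(3.366) = 21.5 °C

T = 21.5 °C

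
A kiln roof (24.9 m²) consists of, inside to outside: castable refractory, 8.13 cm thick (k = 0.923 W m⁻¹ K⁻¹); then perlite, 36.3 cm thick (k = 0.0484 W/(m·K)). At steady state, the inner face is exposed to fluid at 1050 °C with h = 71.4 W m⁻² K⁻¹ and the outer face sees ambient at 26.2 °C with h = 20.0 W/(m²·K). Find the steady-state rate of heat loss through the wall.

Series thermal resistances, inner to outer:
  R_conv,in = 1/(hA) = 1/(71.4·24.9) = 5.625×10^-4 K/W
  R_castable refractory = L/(kA) = 0.0813/(0.923·24.9) = 0.003537 K/W
  R_perlite = L/(kA) = 0.363/(0.0484·24.9) = 0.3012 K/W
  R_conv,out = 1/(hA) = 1/(20.0·24.9) = 0.002008 K/W
ΣR = 5.625×10^-4 + 0.003537 + 0.3012 + 0.002008 = 0.3073 K/W
Q = ΔT/ΣR = (1050 °C − 26.2 °C)/0.3073 = 3330 W

Q = 3330 W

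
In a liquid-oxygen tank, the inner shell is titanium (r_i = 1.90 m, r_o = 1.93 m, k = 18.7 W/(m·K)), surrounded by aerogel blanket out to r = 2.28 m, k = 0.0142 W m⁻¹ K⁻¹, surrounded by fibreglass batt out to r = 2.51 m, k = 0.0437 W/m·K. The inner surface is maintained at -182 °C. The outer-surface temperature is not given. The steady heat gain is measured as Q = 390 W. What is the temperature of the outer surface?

Sum the resistances:
  R_titanium = (1/1.90 − 1/1.93)/(4πk) = 0.008181/(4π·18.7) = 3.481×10^-5 K/W
  R_aerogel blanket = (1/1.93 − 1/2.28)/(4πk) = 0.07954/(4π·0.0142) = 0.4457 K/W
  R_fibreglass batt = (1/2.28 − 1/2.51)/(4πk) = 0.04019/(4π·0.0437) = 0.07319 K/W
ΣR = 0.5190 K/W
ΔT = Q·ΣR = 390 × 0.5190 = 202.4 K
Heat flows inward, so T_out = T_in + ΔT = -182 + 202.4 = 20.4 °C

T_out = 20.4 °C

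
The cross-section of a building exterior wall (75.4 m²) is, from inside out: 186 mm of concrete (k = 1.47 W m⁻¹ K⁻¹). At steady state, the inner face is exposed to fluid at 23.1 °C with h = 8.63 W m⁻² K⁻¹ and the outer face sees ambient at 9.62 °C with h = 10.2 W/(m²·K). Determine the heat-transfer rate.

Resistance network (inner→outer):
  R_conv,in = 1/(hA) = 1/(8.63·75.4) = 0.001537 K/W
  R_concrete = L/(kA) = 0.186/(1.47·75.4) = 0.001678 K/W
  R_conv,out = 1/(hA) = 1/(10.2·75.4) = 0.001300 K/W
ΣR = 0.001537 + 0.001678 + 0.001300 = 0.004515 K/W
Q = ΔT/ΣR = (23.1 °C − 9.62 °C)/0.004515 = 2990 W

Q = 2990 W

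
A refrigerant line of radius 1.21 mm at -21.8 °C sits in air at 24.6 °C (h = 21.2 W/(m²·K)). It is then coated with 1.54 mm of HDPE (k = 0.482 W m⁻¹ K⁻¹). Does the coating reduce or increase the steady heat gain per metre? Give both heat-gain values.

increases: 7.48 → 15.5 W/m

Critical radius for a cylinder: r_cr = k/h = 0.0227 m = 2.27 cm.
Outer radius after coating: r₂ = 0.00121 + 0.00154 = 0.00275 m.
Since r₁ < r_cr and r₂ ≤ r_cr, the coating moves toward the maximum at r_cr — heat gain rises.
Bare: R = 1/(2πr₁h) = 6.204 m·K/W; Q = 46.4/6.204 = 7.48 W/m.
Coated: R = R_cond + R_conv = 3.001 m·K/W; Q = 46.4/3.001 = 15.5 W/m.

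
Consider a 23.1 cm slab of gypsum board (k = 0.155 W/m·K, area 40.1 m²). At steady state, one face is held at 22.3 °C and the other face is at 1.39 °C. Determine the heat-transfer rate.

Q = 563 W

Q = kA·ΔT/L = 0.155 × 40.1 × |22.3 °C − 1.39 °C| / 0.231 = 563 W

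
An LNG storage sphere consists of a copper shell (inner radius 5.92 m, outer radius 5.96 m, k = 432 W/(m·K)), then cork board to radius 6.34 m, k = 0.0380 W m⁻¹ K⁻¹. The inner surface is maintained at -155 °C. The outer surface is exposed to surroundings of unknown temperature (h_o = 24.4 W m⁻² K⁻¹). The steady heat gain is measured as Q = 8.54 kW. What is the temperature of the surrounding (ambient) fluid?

Series resistances:
  R_copper = (1/5.92 − 1/5.96)/(4πk) = 0.001134/(4π·432) = 2.088×10^-7 K/W
  R_cork board = (1/5.96 − 1/6.34)/(4πk) = 0.01006/(4π·0.0380) = 0.02106 K/W
  R_conv,out = 1/(4πr²h) = 1/(4π·6.34²·24.4) = 8.114×10^-5 K/W
ΣR = 0.02114 K/W
ΔT = Q·ΣR = 8540 × 0.02114 = 180.5 K
Heat flows inward, so T_out = T_in + ΔT = -155 + 180.5 = 25.5 °C

T_out = 25.5 °C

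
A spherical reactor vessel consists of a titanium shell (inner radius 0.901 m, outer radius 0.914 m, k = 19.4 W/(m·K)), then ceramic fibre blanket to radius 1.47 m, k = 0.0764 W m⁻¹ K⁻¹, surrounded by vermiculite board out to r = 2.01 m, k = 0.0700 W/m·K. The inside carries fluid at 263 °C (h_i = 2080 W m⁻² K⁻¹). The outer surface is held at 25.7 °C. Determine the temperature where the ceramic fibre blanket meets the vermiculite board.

Resistance network (inner→outer):
  R_conv,in = 1/(4πr²h) = 1/(4π·0.901²·2080) = 4.713×10^-5 K/W
  R_titanium = (1/0.901 − 1/0.914)/(4πk) = 0.01579/(4π·19.4) = 6.475×10^-5 K/W
  R_ceramic fibre blanket = (1/0.914 − 1/1.47)/(4πk) = 0.4138/(4π·0.0764) = 0.4310 K/W
  R_vermiculite board = (1/1.47 − 1/2.01)/(4πk) = 0.1828/(4π·0.0700) = 0.2078 K/W
ΣR = 4.713×10^-5 + 6.475×10^-5 + 0.4310 + 0.2078 = 0.6389 K/W
Q = ΔT/ΣR = (263 °C − 25.7 °C)/0.6389 = 371.4 W
From the inner boundary to the ceramic fibre blanket/vermiculite board interface, ΣR_partial = 0.4311 K/W.
T_interface = T_in − Q·ΣR_partial = 263 °C − (371.4)(0.4311) = 103 °C

T = 103 °C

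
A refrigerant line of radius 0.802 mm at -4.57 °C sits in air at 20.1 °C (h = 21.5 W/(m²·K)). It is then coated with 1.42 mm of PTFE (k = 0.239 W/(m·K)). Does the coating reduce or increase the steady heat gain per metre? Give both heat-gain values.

Critical radius for a cylinder: r_cr = k/h = 0.0111 m = 1.11 cm.
Outer radius after coating: r₂ = 8.02×10^-4 + 0.00142 = 0.002222 m.
Since r₁ < r_cr and r₂ ≤ r_cr, the coating moves toward the maximum at r_cr — heat gain rises.
Bare: R = 1/(2πr₁h) = 9.230 m·K/W; Q = 24.67/9.230 = 2.67 W/m.
Coated: R = R_cond + R_conv = 4.010 m·K/W; Q = 24.67/4.010 = 6.15 W/m.

increases: 2.67 → 6.15 W/m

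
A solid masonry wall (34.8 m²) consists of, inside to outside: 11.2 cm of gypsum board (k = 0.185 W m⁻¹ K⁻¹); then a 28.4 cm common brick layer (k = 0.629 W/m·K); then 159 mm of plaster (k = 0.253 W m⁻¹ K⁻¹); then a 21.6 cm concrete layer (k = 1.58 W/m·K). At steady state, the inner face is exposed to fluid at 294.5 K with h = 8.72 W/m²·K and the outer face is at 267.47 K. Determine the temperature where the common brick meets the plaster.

Series thermal resistances, inner to outer:
  R_conv,in = 1/(hA) = 1/(8.72·34.8) = 0.003295 K/W
  R_gypsum board = L/(kA) = 0.112/(0.185·34.8) = 0.01740 K/W
  R_common brick = L/(kA) = 0.284/(0.629·34.8) = 0.01297 K/W
  R_plaster = L/(kA) = 0.159/(0.253·34.8) = 0.01806 K/W
  R_concrete = L/(kA) = 0.216/(1.58·34.8) = 0.003928 K/W
ΣR = 0.003295 + 0.01740 + 0.01297 + 0.01806 + 0.003928 = 0.05565 K/W
Q = ΔT/ΣR = (294.5 K − 267.47 K)/0.05565 = 485.7 W
From the inner boundary to the common brick/plaster interface, ΣR_partial = 0.03367 K/W.
T_interface = T_in − Q·ΣR_partial = 294.5 K − (485.7)(0.03367) = 278.15 K

T = 278.15 K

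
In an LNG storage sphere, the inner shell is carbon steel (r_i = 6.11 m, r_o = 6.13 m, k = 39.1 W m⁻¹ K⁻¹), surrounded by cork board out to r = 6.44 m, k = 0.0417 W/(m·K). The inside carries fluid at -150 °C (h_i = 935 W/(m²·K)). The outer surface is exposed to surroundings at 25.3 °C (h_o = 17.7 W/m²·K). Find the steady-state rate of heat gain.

Series thermal resistances, inner to outer:
  R_conv,in = 1/(4πr²h) = 1/(4π·6.11²·935) = 2.280×10^-6 K/W
  R_carbon steel = (1/6.11 − 1/6.13)/(4πk) = 5.340×10^-4/(4π·39.1) = 1.087×10^-6 K/W
  R_cork board = (1/6.13 − 1/6.44)/(4πk) = 0.007853/(4π·0.0417) = 0.01499 K/W
  R_conv,out = 1/(4πr²h) = 1/(4π·6.44²·17.7) = 1.084×10^-4 K/W
ΣR = 2.280×10^-6 + 1.087×10^-6 + 0.01499 + 1.084×10^-4 = 0.01510 K/W
Q = ΔT/ΣR = (-150 °C − 25.3 °C)/0.01510 = -11600 W
(Negative Q ⇒ heat flows inward; heat gain = 11600 W.)

Q = 11.6 kW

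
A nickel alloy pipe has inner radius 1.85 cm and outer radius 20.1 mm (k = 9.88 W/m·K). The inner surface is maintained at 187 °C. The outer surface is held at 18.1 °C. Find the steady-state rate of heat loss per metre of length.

Q' = 2πk·ΔT/ln(r₂/r₁) = 2π × 9.88 × 168.9 / ln(0.0201/0.0185) = 1.26×10^5 W/m

Q' = 1.26×10^5 W/m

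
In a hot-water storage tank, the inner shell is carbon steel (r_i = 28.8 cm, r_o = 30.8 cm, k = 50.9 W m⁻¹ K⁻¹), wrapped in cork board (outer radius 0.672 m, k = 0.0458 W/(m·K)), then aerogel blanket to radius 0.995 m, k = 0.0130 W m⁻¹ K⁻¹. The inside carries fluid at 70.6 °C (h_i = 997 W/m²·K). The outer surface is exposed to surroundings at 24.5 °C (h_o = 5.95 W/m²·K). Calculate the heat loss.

Q = 7.65 W

Series thermal resistances, inner to outer:
  R_conv,in = 1/(4πr²h) = 1/(4π·0.288²·997) = 9.623×10^-4 K/W
  R_carbon steel = (1/0.288 − 1/0.308)/(4πk) = 0.2255/(4π·50.9) = 3.525×10^-4 K/W
  R_cork board = (1/0.308 − 1/0.672)/(4πk) = 1.759/(4π·0.0458) = 3.056 K/W
  R_aerogel blanket = (1/0.672 − 1/0.995)/(4πk) = 0.4831/(4π·0.0130) = 2.957 K/W
  R_conv,out = 1/(4πr²h) = 1/(4π·0.995²·5.95) = 0.01351 K/W
ΣR = 9.623×10^-4 + 3.525×10^-4 + 3.056 + 2.957 + 0.01351 = 6.028 K/W
Q = ΔT/ΣR = (70.6 °C − 24.5 °C)/6.028 = 7.65 W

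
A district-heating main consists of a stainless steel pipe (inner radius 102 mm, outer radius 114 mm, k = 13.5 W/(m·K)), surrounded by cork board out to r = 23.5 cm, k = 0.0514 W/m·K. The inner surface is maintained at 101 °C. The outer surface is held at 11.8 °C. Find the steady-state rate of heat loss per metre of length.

Resistance network (inner→outer):
  R'_stainless steel = ln(0.114/0.102)/(2πk) = 0.1112/(2π·13.5) = 0.001311 m·K/W
  R'_cork board = ln(0.235/0.114)/(2πk) = 0.7234/(2π·0.0514) = 2.240 m·K/W
ΣR = 0.001311 + 2.240 = 2.241 m·K/W
Q' = ΔT/ΣR = (101 °C − 11.8 °C)/2.241 = 39.8 W/m

Q' = 39.8 W/m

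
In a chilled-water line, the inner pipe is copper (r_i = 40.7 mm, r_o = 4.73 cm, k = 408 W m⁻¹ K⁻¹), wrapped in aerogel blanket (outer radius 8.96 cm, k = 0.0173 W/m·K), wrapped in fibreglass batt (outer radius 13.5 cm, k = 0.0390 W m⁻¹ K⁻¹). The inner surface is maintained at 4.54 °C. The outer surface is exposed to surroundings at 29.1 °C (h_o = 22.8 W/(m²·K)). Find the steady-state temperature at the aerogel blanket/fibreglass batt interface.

Series thermal resistances, inner to outer:
  R'_copper = ln(0.0473/0.0407)/(2πk) = 0.1503/(2π·408) = 5.862×10^-5 m·K/W
  R'_aerogel blanket = ln(0.0896/0.0473)/(2πk) = 0.6388/(2π·0.0173) = 5.877 m·K/W
  R'_fibreglass batt = ln(0.135/0.0896)/(2πk) = 0.4099/(2π·0.0390) = 1.673 m·K/W
  R'_conv,out = 1/(2πr h) = 1/(2π·0.135·22.8) = 0.05171 m·K/W
ΣR = 5.862×10^-5 + 5.877 + 1.673 + 0.05171 = 7.602 m·K/W
Q' = ΔT/ΣR = (4.54 °C − 29.1 °C)/7.602 = -3.231 W/m
From the inner boundary to the aerogel blanket/fibreglass batt interface, ΣR_partial = 5.877 m·K/W.
T_interface = T_in − Q'·ΣR_partial = 4.54 °C − (-3.231)(5.877) = 23.5 °C

T = 23.5 °C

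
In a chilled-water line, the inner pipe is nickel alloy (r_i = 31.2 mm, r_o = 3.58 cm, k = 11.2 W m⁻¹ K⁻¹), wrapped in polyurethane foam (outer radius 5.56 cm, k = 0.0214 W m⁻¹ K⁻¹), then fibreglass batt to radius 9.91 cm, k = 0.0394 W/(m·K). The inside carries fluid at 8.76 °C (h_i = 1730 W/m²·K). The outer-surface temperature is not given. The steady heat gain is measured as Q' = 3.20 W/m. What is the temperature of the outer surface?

T_out = 26.7 °C

Sum the resistances:
  R'_conv,in = 1/(2πr h) = 1/(2π·0.0312·1730) = 0.002949 m·K/W
  R'_nickel alloy = ln(0.0358/0.0312)/(2πk) = 0.1375/(2π·11.2) = 0.001954 m·K/W
  R'_polyurethane foam = ln(0.0556/0.0358)/(2πk) = 0.4402/(2π·0.0214) = 3.274 m·K/W
  R'_fibreglass batt = ln(0.0991/0.0556)/(2πk) = 0.5779/(2π·0.0394) = 2.335 m·K/W
ΣR = 5.614 m·K/W
ΔT = Q'·ΣR = 3.20 × 5.614 = 17.96 K
Heat flows inward, so T_out = T_in + ΔT = 8.76 + 17.96 = 26.7 °C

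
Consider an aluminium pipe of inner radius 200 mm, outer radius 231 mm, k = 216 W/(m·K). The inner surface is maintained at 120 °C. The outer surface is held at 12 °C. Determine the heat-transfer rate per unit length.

Q' = 2πk·ΔT/ln(r₂/r₁) = 2π × 216 × 108 / ln(0.231/0.200) = 1.02×10^6 W/m

Q' = 1020 kW/m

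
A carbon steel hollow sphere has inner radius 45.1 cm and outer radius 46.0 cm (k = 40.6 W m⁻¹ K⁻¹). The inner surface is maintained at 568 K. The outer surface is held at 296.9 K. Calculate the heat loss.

Q = 3190 kW

Q = 4πk·ΔT/(1/r₁ − 1/r₂) = 4π × 40.6 × 271.1 / (1/0.451 − 1/0.460) = 3.19×10^6 W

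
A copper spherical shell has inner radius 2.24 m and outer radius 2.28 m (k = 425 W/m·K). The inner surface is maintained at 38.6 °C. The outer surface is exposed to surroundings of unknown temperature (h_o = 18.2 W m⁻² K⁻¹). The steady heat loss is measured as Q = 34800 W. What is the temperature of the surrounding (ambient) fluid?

T_out = 9.28 °C

Sum the resistances:
  R_copper = (1/2.24 − 1/2.28)/(4πk) = 0.007832/(4π·425) = 1.466×10^-6 K/W
  R_conv,out = 1/(4πr²h) = 1/(4π·2.28²·18.2) = 8.411×10^-4 K/W
ΣR = 8.426×10^-4 K/W
ΔT = Q·ΣR = 34800 × 8.426×10^-4 = 29.32 K
Heat flows outward, so T_out = T_in − ΔT = 38.6 − 29.32 = 9.28 °C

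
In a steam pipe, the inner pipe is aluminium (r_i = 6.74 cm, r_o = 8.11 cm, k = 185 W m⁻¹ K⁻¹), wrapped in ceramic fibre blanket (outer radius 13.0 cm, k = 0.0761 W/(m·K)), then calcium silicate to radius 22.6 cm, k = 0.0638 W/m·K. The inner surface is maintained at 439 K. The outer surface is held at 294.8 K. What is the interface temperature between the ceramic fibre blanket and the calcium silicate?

Series thermal resistances, inner to outer:
  R'_aluminium = ln(0.0811/0.0674)/(2πk) = 0.1850/(2π·185) = 1.592×10^-4 m·K/W
  R'_ceramic fibre blanket = ln(0.130/0.0811)/(2πk) = 0.4719/(2π·0.0761) = 0.9868 m·K/W
  R'_calcium silicate = ln(0.226/0.130)/(2πk) = 0.5530/(2π·0.0638) = 1.380 m·K/W
ΣR = 1.592×10^-4 + 0.9868 + 1.380 = 2.367 m·K/W
Q' = ΔT/ΣR = (439 K − 294.8 K)/2.367 = 60.92 W/m
From the inner boundary to the ceramic fibre blanket/calcium silicate interface, ΣR_partial = 0.9870 m·K/W.
T_interface = T_in − Q'·ΣR_partial = 439 K − (60.92)(0.9870) = 379 K

T = 379 K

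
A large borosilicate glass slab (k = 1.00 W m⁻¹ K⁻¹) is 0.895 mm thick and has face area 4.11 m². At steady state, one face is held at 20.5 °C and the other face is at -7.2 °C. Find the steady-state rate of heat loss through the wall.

Q = kA·ΔT/L = 1.00 × 4.11 × |20.5 °C − -7.2 °C| / 8.95×10^-4 = 1.27×10^5 W

Q = 1.27×10^5 W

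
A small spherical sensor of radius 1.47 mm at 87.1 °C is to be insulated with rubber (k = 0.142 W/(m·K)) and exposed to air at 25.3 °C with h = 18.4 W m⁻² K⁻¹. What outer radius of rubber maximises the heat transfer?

For a sphere, r_cr = 2k_ins/h = 2·0.142/18.4 = 0.0154 m = 1.54 cm

r_cr = 1.54 cm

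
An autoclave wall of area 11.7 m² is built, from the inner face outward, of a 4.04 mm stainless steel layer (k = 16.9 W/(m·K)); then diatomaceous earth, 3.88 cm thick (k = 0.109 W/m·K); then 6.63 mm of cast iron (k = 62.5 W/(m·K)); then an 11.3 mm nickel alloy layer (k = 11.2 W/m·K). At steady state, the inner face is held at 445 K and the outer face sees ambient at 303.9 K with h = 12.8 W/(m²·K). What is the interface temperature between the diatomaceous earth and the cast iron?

T = 329.6 K

Series thermal resistances, inner to outer:
  R_stainless steel = L/(kA) = 0.00404/(16.9·11.7) = 2.043×10^-5 K/W
  R_diatomaceous earth = L/(kA) = 0.0388/(0.109·11.7) = 0.03042 K/W
  R_cast iron = L/(kA) = 0.00663/(62.5·11.7) = 9.067×10^-6 K/W
  R_nickel alloy = L/(kA) = 0.0113/(11.2·11.7) = 8.623×10^-5 K/W
  R_conv,out = 1/(hA) = 1/(12.8·11.7) = 0.006677 K/W
ΣR = 2.043×10^-5 + 0.03042 + 9.067×10^-6 + 8.623×10^-5 + 0.006677 = 0.03721 K/W
Q = ΔT/ΣR = (445 K − 303.9 K)/0.03721 = 3792 W
From the inner boundary to the diatomaceous earth/cast iron interface, ΣR_partial = 0.03044 K/W.
T_interface = T_in − Q·ΣR_partial = 445 K − (3792)(0.03044) = 329.6 K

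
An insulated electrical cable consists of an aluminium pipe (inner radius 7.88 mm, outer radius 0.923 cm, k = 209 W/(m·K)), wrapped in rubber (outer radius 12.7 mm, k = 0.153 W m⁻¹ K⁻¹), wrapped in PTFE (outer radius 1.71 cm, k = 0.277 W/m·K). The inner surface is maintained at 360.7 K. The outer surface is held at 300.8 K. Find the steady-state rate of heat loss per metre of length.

Treat each layer as a resistance in series:
  R'_aluminium = ln(0.00923/0.00788)/(2πk) = 0.1581/(2π·209) = 1.204×10^-4 m·K/W
  R'_rubber = ln(0.0127/0.00923)/(2πk) = 0.3191/(2π·0.153) = 0.3320 m·K/W
  R'_PTFE = ln(0.0171/0.0127)/(2πk) = 0.2975/(2π·0.277) = 0.1709 m·K/W
ΣR = 1.204×10^-4 + 0.3320 + 0.1709 = 0.5030 m·K/W
Q' = ΔT/ΣR = (360.7 K − 300.8 K)/0.5030 = 119 W/m

Q' = 119 W/m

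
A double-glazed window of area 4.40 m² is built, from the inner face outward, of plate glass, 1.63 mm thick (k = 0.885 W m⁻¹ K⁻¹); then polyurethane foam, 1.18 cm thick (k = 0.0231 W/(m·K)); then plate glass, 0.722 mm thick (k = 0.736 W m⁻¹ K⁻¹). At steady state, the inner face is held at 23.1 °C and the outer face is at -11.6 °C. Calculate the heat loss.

Treat each layer as a resistance in series:
  R_plate glass = L/(kA) = 0.00163/(0.885·4.40) = 4.186×10^-4 K/W
  R_polyurethane foam = L/(kA) = 0.0118/(0.0231·4.40) = 0.1161 K/W
  R_plate glass = L/(kA) = 7.22×10^-4/(0.736·4.40) = 2.229×10^-4 K/W
ΣR = 4.186×10^-4 + 0.1161 + 2.229×10^-4 = 0.1167 K/W
Q = ΔT/ΣR = (23.1 °C − -11.6 °C)/0.1167 = 297 W

Q = 297 W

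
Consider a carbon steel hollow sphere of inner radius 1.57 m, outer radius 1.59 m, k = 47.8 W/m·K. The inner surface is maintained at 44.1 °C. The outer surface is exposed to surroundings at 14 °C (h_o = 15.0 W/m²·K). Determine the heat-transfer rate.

Q = 14300 W

Resistance network (inner→outer):
  R_carbon steel = (1/1.57 − 1/1.59)/(4πk) = 0.008012/(4π·47.8) = 1.334×10^-5 K/W
  R_conv,out = 1/(4πr²h) = 1/(4π·1.59²·15.0) = 0.002098 K/W
ΣR = 1.334×10^-5 + 0.002098 = 0.002111 K/W
Q = ΔT/ΣR = (44.1 °C − 14 °C)/0.002111 = 14300 W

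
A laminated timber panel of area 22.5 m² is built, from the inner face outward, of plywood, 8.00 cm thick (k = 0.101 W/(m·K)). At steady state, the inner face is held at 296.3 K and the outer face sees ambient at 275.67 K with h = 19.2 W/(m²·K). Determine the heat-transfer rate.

Q = 550 W

Resistance network (inner→outer):
  R_plywood = L/(kA) = 0.0800/(0.101·22.5) = 0.03520 K/W
  R_conv,out = 1/(hA) = 1/(19.2·22.5) = 0.002315 K/W
ΣR = 0.03520 + 0.002315 = 0.03751 K/W
Q = ΔT/ΣR = (296.3 K − 275.67 K)/0.03751 = 550 W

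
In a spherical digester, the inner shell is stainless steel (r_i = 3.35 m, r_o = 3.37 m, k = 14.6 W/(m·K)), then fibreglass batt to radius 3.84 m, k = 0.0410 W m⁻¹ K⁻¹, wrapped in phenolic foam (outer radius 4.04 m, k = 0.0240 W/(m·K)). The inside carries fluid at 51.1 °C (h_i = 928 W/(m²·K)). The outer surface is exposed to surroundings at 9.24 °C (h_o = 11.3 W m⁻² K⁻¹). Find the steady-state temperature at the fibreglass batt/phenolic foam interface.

T = 25.1 °C

Resistance network (inner→outer):
  R_conv,in = 1/(4πr²h) = 1/(4π·3.35²·928) = 7.641×10^-6 K/W
  R_stainless steel = (1/3.35 − 1/3.37)/(4πk) = 0.001772/(4π·14.6) = 9.656×10^-6 K/W
  R_fibreglass batt = (1/3.37 − 1/3.84)/(4πk) = 0.03632/(4π·0.0410) = 0.07049 K/W
  R_phenolic foam = (1/3.84 − 1/4.04)/(4πk) = 0.01289/(4π·0.0240) = 0.04275 K/W
  R_conv,out = 1/(4πr²h) = 1/(4π·4.04²·11.3) = 4.315×10^-4 K/W
ΣR = 7.641×10^-6 + 9.656×10^-6 + 0.07049 + 0.04275 + 4.315×10^-4 = 0.1137 K/W
Q = ΔT/ΣR = (51.1 °C − 9.24 °C)/0.1137 = 368.2 W
From the inner boundary to the fibreglass batt/phenolic foam interface, ΣR_partial = 0.07051 K/W.
T_interface = T_in − Q·ΣR_partial = 51.1 °C − (368.2)(0.07051) = 25.1 °C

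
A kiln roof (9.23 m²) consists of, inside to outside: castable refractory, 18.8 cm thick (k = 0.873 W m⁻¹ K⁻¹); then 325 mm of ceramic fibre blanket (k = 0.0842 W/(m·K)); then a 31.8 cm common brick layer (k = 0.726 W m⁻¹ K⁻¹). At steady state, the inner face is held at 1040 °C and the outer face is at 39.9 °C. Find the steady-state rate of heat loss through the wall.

Resistance network (inner→outer):
  R_castable refractory = L/(kA) = 0.188/(0.873·9.23) = 0.02333 K/W
  R_ceramic fibre blanket = L/(kA) = 0.325/(0.0842·9.23) = 0.4182 K/W
  R_common brick = L/(kA) = 0.318/(0.726·9.23) = 0.04746 K/W
ΣR = 0.02333 + 0.4182 + 0.04746 = 0.4890 K/W
Q = ΔT/ΣR = (1040 °C − 39.9 °C)/0.4890 = 2050 W

Q = 2.05 kW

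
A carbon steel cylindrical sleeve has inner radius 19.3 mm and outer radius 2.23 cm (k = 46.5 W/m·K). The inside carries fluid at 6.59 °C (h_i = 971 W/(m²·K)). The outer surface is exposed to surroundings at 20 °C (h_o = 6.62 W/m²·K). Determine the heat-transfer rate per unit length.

Treat each layer as a resistance in series:
  R'_conv,in = 1/(2πr h) = 1/(2π·0.0193·971) = 0.008493 m·K/W
  R'_carbon steel = ln(0.0223/0.0193)/(2πk) = 0.1445/(2π·46.5) = 4.945×10^-4 m·K/W
  R'_conv,out = 1/(2πr h) = 1/(2π·0.0223·6.62) = 1.078 m·K/W
ΣR = 0.008493 + 4.945×10^-4 + 1.078 = 1.087 m·K/W
Q' = ΔT/ΣR = (6.59 °C − 20 °C)/1.087 = -12.3 W/m
(Negative Q' ⇒ heat flows inward; heat gain = 12.3 W/m.)

Q' = 12.3 W/m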